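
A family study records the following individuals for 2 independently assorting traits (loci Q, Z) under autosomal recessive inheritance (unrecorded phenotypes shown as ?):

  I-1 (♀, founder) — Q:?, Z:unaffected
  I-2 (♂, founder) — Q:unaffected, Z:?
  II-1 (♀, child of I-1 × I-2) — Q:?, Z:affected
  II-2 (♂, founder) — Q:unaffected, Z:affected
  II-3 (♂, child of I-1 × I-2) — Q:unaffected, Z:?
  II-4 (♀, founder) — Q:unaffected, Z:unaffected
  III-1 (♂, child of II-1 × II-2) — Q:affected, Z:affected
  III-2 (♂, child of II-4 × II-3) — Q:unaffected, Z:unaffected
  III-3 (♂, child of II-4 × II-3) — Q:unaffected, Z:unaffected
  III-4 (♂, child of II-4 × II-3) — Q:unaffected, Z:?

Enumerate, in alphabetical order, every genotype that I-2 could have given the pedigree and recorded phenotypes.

I-2 ∈ {QQ Zz, QQ zz, Qq Zz, Qq zz}

Q/I-1 ? ·: QQ|Qq|qq
Q/I-2 un ·: QQ|Qq
Q/II-1 ? I-1×I-2: Qq|qq
Q/II-2 un ·: Qq
Q/II-3 un I-1×I-2: QQ|Qq
Q/II-4 un ·: QQ|Qq
Q/III-1 aff II-1×II-2: qq
Q/III-2 un II-4×II-3: QQ|Qq
Q/III-3 un II-4×II-3: QQ|Qq
Q/III-4 un II-4×II-3: QQ|Qq
⇒ Q over [I-1,I-2,II-1,II-2,II-3,II-4,III-1,III-2,III-3,III-4]: 148 consistent
Z/I-1 un ·: Zz
Z/I-2 ? ·: Zz|zz
Z/II-1 aff I-1×I-2: zz
Z/II-2 aff ·: zz
Z/II-3 ? I-1×I-2: ZZ|Zz|zz
Z/II-4 un ·: ZZ|Zz
Z/III-1 aff II-1×II-2: zz
Z/III-2 un II-4×II-3: ZZ|Zz
Z/III-3 un II-4×II-3: ZZ|Zz
Z/III-4 ? II-4×II-3: ZZ|Zz|zz
⇒ Z over [I-1,I-2,II-1,II-2,II-3,II-4,III-1,III-2,III-3,III-4]: 55 consistent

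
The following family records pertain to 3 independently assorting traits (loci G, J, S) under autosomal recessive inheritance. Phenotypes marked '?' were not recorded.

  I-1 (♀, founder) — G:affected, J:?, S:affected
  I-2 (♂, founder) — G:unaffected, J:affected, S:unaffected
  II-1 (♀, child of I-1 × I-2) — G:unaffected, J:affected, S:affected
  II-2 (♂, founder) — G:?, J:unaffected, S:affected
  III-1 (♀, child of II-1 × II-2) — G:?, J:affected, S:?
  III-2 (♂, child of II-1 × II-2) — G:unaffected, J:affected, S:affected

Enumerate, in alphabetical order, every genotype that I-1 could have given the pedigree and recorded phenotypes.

I-1 ∈ {gg Jj ss, gg jj ss}

G/I-1 aff ·: gg
G/I-2 un ·: GG|Gg
G/II-1 un I-1×I-2: Gg
G/II-2 ? ·: GG|Gg|gg
G/III-1 ? II-1×II-2: GG|Gg|gg
G/III-2 un II-1×II-2: GG|Gg
⇒ G over [I-1,I-2,II-1,II-2,III-1,III-2]: 24 consistent
J/I-1 ? ·: Jj|jj
J/I-2 aff ·: jj
J/II-1 aff I-1×I-2: jj
J/II-2 un ·: Jj
J/III-1 aff II-1×II-2: jj
J/III-2 aff II-1×II-2: jj
⇒ J over [I-1,I-2,II-1,II-2,III-1,III-2]: 2 consistent
S/I-1 aff ·: ss
S/I-2 un ·: Ss
S/II-1 aff I-1×I-2: ss
S/II-2 aff ·: ss
S/III-1 ? II-1×II-2: ss
S/III-2 aff II-1×II-2: ss
⇒ S over [I-1,I-2,II-1,II-2,III-1,III-2]: 1 consistent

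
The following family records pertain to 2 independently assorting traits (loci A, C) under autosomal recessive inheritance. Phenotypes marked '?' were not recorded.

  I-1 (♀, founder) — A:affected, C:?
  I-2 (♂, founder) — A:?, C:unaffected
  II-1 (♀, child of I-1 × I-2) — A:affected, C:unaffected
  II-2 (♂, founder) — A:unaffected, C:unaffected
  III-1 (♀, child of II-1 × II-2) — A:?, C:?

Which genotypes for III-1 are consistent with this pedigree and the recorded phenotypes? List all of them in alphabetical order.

A/I-1 aff ·: aa
A/I-2 ? ·: Aa|aa
A/II-1 aff I-1×I-2: aa
A/II-2 un ·: AA|Aa
A/III-1 ? II-1×II-2: Aa|aa
⇒ A over [I-1,I-2,II-1,II-2,III-1]: 6 consistent
C/I-1 ? ·: CC|Cc|cc
C/I-2 un ·: CC|Cc
C/II-1 un I-1×I-2: CC|Cc
C/II-2 un ·: CC|Cc
C/III-1 ? II-1×II-2: CC|Cc|cc
⇒ C over [I-1,I-2,II-1,II-2,III-1]: 37 consistent

III-1 ∈ {Aa CC, Aa Cc, Aa cc, aa CC, aa Cc, aa cc}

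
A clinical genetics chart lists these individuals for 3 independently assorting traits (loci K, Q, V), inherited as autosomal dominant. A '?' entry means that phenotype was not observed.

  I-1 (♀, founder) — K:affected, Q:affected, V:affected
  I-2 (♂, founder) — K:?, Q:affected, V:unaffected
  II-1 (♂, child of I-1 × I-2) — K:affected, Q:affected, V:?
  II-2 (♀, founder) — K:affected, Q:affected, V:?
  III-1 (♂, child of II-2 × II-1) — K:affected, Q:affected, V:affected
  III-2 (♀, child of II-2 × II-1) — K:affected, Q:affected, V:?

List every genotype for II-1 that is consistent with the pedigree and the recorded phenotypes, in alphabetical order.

II-1 ∈ {KK QQ Vv, KK QQ vv, KK Qq Vv, KK Qq vv, Kk QQ Vv, Kk QQ vv, Kk Qq Vv, Kk Qq vv}

K/I-1 aff ·: Kk|KK
K/I-2 ? ·: kk|Kk|KK
K/II-1 aff I-1×I-2: Kk|KK
K/II-2 aff ·: Kk|KK
K/III-1 aff II-2×II-1: Kk|KK
K/III-2 aff II-2×II-1: Kk|KK
⇒ K over [I-1,I-2,II-1,II-2,III-1,III-2]: 60 consistent
Q/I-1 aff ·: Qq|QQ
Q/I-2 aff ·: Qq|QQ
Q/II-1 aff I-1×I-2: Qq|QQ
Q/II-2 aff ·: Qq|QQ
Q/III-1 aff II-2×II-1: Qq|QQ
Q/III-2 aff II-2×II-1: Qq|QQ
⇒ Q over [I-1,I-2,II-1,II-2,III-1,III-2]: 44 consistent
V/I-1 aff ·: Vv|VV
V/I-2 un ·: vv
V/II-1 ? I-1×I-2: vv|Vv
V/II-2 ? ·: vv|Vv|VV
V/III-1 aff II-2×II-1: Vv|VV
V/III-2 ? II-2×II-1: vv|Vv|VV
⇒ V over [I-1,I-2,II-1,II-2,III-1,III-2]: 27 consistent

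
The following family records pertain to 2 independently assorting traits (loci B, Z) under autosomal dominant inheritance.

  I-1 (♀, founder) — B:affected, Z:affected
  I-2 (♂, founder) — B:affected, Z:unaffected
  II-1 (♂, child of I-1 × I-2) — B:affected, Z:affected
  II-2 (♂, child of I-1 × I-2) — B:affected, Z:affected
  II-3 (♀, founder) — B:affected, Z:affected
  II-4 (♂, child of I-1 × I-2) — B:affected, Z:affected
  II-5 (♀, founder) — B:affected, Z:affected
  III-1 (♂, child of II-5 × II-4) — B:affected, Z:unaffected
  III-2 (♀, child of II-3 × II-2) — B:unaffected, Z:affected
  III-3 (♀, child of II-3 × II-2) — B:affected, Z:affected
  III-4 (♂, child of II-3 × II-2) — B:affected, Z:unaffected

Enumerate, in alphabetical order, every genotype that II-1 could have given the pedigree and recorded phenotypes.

B/I-1 aff ·: Bb|BB
B/I-2 aff ·: Bb|BB
B/II-1 aff I-1×I-2: Bb|BB
B/II-2 aff I-1×I-2: Bb
B/II-3 aff ·: Bb
B/II-4 aff I-1×I-2: Bb|BB
B/II-5 aff ·: Bb|BB
B/III-1 aff II-5×II-4: Bb|BB
B/III-2 un II-3×II-2: bb
B/III-3 aff II-3×II-2: Bb|BB
B/III-4 aff II-3×II-2: Bb|BB
⇒ B over [I-1,I-2,II-1,II-2,II-3,II-4,II-5,III-1,III-2,III-3,III-4]: 168 consistent
Z/I-1 aff ·: Zz|ZZ
Z/I-2 un ·: zz
Z/II-1 aff I-1×I-2: Zz
Z/II-2 aff I-1×I-2: Zz
Z/II-3 aff ·: Zz
Z/II-4 aff I-1×I-2: Zz
Z/II-5 aff ·: Zz
Z/III-1 un II-5×II-4: zz
Z/III-2 aff II-3×II-2: Zz|ZZ
Z/III-3 aff II-3×II-2: Zz|ZZ
Z/III-4 un II-3×II-2: zz
⇒ Z over [I-1,I-2,II-1,II-2,II-3,II-4,II-5,III-1,III-2,III-3,III-4]: 8 consistent

II-1 ∈ {BB Zz, Bb Zz}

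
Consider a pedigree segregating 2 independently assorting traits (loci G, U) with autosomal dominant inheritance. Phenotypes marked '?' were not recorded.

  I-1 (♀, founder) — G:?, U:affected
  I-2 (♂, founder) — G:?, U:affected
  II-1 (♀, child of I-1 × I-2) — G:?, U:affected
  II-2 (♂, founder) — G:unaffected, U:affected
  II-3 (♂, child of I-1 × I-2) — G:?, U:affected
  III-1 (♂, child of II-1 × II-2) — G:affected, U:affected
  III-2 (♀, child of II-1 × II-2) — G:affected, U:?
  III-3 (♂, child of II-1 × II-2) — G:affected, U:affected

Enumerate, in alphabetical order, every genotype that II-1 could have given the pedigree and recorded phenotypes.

G/I-1 ? ·: gg|Gg|GG
G/I-2 ? ·: gg|Gg|GG
G/II-1 ? I-1×I-2: Gg|GG
G/II-2 un ·: gg
G/II-3 ? I-1×I-2: gg|Gg|GG
G/III-1 aff II-1×II-2: Gg
G/III-2 aff II-1×II-2: Gg
G/III-3 aff II-1×II-2: Gg
⇒ G over [I-1,I-2,II-1,II-2,II-3,III-1,III-2,III-3]: 21 consistent
U/I-1 aff ·: Uu|UU
U/I-2 aff ·: Uu|UU
U/II-1 aff I-1×I-2: Uu|UU
U/II-2 aff ·: Uu|UU
U/II-3 aff I-1×I-2: Uu|UU
U/III-1 aff II-1×II-2: Uu|UU
U/III-2 ? II-1×II-2: uu|Uu|UU
U/III-3 aff II-1×II-2: Uu|UU
⇒ U over [I-1,I-2,II-1,II-2,II-3,III-1,III-2,III-3]: 183 consistent

II-1 ∈ {GG UU, GG Uu, Gg UU, Gg Uu}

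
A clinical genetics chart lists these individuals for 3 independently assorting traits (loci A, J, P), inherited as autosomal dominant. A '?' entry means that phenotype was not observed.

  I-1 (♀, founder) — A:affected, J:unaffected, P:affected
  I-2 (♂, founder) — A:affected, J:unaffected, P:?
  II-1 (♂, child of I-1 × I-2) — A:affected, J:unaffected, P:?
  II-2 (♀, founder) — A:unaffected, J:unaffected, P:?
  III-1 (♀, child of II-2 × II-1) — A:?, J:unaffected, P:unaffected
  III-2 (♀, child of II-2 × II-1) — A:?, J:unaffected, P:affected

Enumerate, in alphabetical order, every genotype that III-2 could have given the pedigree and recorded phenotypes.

A/I-1 aff ·: Aa|AA
A/I-2 aff ·: Aa|AA
A/II-1 aff I-1×I-2: Aa|AA
A/II-2 un ·: aa
A/III-1 ? II-2×II-1: aa|Aa
A/III-2 ? II-2×II-1: aa|Aa
⇒ A over [I-1,I-2,II-1,II-2,III-1,III-2]: 16 consistent
J/I-1 un ·: jj
J/I-2 un ·: jj
J/II-1 un I-1×I-2: jj
J/II-2 un ·: jj
J/III-1 un II-2×II-1: jj
J/III-2 un II-2×II-1: jj
⇒ J over [I-1,I-2,II-1,II-2,III-1,III-2]: 1 consistent
P/I-1 aff ·: Pp|PP
P/I-2 ? ·: pp|Pp|PP
P/II-1 ? I-1×I-2: pp|Pp
P/II-2 ? ·: pp|Pp
P/III-1 un II-2×II-1: pp
P/III-2 aff II-2×II-1: Pp|PP
⇒ P over [I-1,I-2,II-1,II-2,III-1,III-2]: 17 consistent

III-2 ∈ {Aa jj PP, Aa jj Pp, aa jj PP, aa jj Pp}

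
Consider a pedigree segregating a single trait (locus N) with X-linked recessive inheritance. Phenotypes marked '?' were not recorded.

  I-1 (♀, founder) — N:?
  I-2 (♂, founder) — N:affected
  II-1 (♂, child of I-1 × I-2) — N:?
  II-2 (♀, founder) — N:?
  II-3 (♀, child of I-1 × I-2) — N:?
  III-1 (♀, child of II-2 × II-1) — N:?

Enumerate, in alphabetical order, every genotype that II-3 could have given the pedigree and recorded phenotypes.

N/I-1 ? ·: X^NX^N|X^NX^n|X^nX^n
N/I-2 aff ·: X^nY
N/II-1 ? I-1×I-2: X^NY|X^nY
N/II-2 ? ·: X^NX^N|X^NX^n|X^nX^n
N/II-3 ? I-1×I-2: X^NX^n|X^nX^n
N/III-1 ? II-2×II-1: X^NX^N|X^NX^n|X^nX^n
⇒ N over [I-1,I-2,II-1,II-2,II-3,III-1]: 24 consistent

II-3 ∈ {X^NX^n, X^nX^n}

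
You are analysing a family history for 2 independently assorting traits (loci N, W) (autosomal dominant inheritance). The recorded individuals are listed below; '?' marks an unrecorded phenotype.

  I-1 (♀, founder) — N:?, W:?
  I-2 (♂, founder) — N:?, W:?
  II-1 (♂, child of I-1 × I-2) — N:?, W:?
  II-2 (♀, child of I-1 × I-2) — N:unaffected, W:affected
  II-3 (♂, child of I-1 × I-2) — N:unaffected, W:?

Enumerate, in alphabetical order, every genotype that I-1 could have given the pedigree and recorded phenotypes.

N/I-1 ? ·: nn|Nn
N/I-2 ? ·: nn|Nn
N/II-1 ? I-1×I-2: nn|Nn|NN
N/II-2 un I-1×I-2: nn
N/II-3 un I-1×I-2: nn
⇒ N over [I-1,I-2,II-1,II-2,II-3]: 8 consistent
W/I-1 ? ·: ww|Ww|WW
W/I-2 ? ·: ww|Ww|WW
W/II-1 ? I-1×I-2: ww|Ww|WW
W/II-2 aff I-1×I-2: Ww|WW
W/II-3 ? I-1×I-2: ww|Ww|WW
⇒ W over [I-1,I-2,II-1,II-2,II-3]: 45 consistent

I-1 ∈ {Nn WW, Nn Ww, Nn ww, nn WW, nn Ww, nn ww}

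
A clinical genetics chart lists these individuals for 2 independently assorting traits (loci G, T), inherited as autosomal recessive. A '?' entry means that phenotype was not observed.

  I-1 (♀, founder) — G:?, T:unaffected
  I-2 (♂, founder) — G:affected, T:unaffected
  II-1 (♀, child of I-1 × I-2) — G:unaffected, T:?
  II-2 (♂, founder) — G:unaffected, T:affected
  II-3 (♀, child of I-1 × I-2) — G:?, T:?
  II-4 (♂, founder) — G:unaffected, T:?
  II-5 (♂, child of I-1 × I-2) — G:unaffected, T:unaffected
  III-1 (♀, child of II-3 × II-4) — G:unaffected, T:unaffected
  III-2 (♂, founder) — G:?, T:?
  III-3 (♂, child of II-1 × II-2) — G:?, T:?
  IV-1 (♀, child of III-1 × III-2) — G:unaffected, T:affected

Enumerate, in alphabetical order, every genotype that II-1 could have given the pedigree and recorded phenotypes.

II-1 ∈ {Gg TT, Gg Tt, Gg tt}

G/I-1 ? ·: GG|Gg
G/I-2 aff ·: gg
G/II-1 un I-1×I-2: Gg
G/II-2 un ·: GG|Gg
G/II-3 ? I-1×I-2: Gg|gg
G/II-4 un ·: GG|Gg
G/II-5 un I-1×I-2: Gg
G/III-1 un II-3×II-4: GG|Gg
G/III-2 ? ·: GG|Gg|gg
G/III-3 ? II-1×II-2: GG|Gg|gg
G/IV-1 un III-1×III-2: GG|Gg
⇒ G over [I-1,I-2,II-1,II-2,II-3,II-4,II-5,III-1,III-2,III-3,IV-1]: 230 consistent
T/I-1 un ·: TT|Tt
T/I-2 un ·: TT|Tt
T/II-1 ? I-1×I-2: TT|Tt|tt
T/II-2 aff ·: tt
T/II-3 ? I-1×I-2: TT|Tt|tt
T/II-4 ? ·: TT|Tt|tt
T/II-5 un I-1×I-2: TT|Tt
T/III-1 un II-3×II-4: Tt
T/III-2 ? ·: Tt|tt
T/III-3 ? II-1×II-2: Tt|tt
T/IV-1 aff III-1×III-2: tt
⇒ T over [I-1,I-2,II-1,II-2,II-3,II-4,II-5,III-1,III-2,III-3,IV-1]: 236 consistent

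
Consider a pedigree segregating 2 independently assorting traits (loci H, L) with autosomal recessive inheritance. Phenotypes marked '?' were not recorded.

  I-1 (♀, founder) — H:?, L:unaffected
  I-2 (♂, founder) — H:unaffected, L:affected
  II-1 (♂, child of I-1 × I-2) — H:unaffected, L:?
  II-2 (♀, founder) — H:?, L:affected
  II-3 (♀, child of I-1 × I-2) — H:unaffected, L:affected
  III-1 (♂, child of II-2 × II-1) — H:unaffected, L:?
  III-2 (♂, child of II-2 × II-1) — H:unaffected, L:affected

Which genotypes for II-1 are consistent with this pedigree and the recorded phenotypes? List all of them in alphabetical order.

II-1 ∈ {HH Ll, HH ll, Hh Ll, Hh ll}

H/I-1 ? ·: HH|Hh|hh
H/I-2 un ·: HH|Hh
H/II-1 un I-1×I-2: HH|Hh
H/II-2 ? ·: HH|Hh|hh
H/II-3 un I-1×I-2: HH|Hh
H/III-1 un II-2×II-1: HH|Hh
H/III-2 un II-2×II-1: HH|Hh
⇒ H over [I-1,I-2,II-1,II-2,II-3,III-1,III-2]: 114 consistent
L/I-1 un ·: Ll
L/I-2 aff ·: ll
L/II-1 ? I-1×I-2: Ll|ll
L/II-2 aff ·: ll
L/II-3 aff I-1×I-2: ll
L/III-1 ? II-2×II-1: Ll|ll
L/III-2 aff II-2×II-1: ll
⇒ L over [I-1,I-2,II-1,II-2,II-3,III-1,III-2]: 3 consistent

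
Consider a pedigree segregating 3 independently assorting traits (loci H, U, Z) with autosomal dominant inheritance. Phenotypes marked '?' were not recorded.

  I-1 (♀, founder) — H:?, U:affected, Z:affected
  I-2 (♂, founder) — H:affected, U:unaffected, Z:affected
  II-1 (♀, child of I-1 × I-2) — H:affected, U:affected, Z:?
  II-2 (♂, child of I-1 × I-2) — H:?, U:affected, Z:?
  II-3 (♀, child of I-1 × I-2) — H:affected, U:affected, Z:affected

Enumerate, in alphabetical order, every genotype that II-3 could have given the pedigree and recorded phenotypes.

II-3 ∈ {HH Uu ZZ, HH Uu Zz, Hh Uu ZZ, Hh Uu Zz}

H/I-1 ? ·: hh|Hh|HH
H/I-2 aff ·: Hh|HH
H/II-1 aff I-1×I-2: Hh|HH
H/II-2 ? I-1×I-2: hh|Hh|HH
H/II-3 aff I-1×I-2: Hh|HH
⇒ H over [I-1,I-2,II-1,II-2,II-3]: 32 consistent
U/I-1 aff ·: Uu|UU
U/I-2 un ·: uu
U/II-1 aff I-1×I-2: Uu
U/II-2 aff I-1×I-2: Uu
U/II-3 aff I-1×I-2: Uu
⇒ U over [I-1,I-2,II-1,II-2,II-3]: 2 consistent
Z/I-1 aff ·: Zz|ZZ
Z/I-2 aff ·: Zz|ZZ
Z/II-1 ? I-1×I-2: zz|Zz|ZZ
Z/II-2 ? I-1×I-2: zz|Zz|ZZ
Z/II-3 aff I-1×I-2: Zz|ZZ
⇒ Z over [I-1,I-2,II-1,II-2,II-3]: 35 consistent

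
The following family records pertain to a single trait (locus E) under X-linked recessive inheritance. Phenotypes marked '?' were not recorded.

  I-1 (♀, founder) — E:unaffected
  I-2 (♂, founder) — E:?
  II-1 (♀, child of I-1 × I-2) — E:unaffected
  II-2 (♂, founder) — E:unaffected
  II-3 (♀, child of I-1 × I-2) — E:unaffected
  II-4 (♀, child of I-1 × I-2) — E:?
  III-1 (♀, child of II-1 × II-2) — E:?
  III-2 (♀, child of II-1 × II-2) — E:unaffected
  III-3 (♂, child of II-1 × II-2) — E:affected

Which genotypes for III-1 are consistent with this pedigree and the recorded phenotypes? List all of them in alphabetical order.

III-1 ∈ {X^EX^E, X^EX^e}

E/I-1 un ·: X^EX^E|X^EX^e
E/I-2 ? ·: X^EY|X^eY
E/II-1 un I-1×I-2: X^EX^e
E/II-2 un ·: X^EY
E/II-3 un I-1×I-2: X^EX^E|X^EX^e
E/II-4 ? I-1×I-2: X^EX^E|X^EX^e|X^eX^e
E/III-1 ? II-1×II-2: X^EX^E|X^EX^e
E/III-2 un II-1×II-2: X^EX^E|X^EX^e
E/III-3 aff II-1×II-2: X^eY
⇒ E over [I-1,I-2,II-1,II-2,II-3,II-4,III-1,III-2,III-3]: 28 consistent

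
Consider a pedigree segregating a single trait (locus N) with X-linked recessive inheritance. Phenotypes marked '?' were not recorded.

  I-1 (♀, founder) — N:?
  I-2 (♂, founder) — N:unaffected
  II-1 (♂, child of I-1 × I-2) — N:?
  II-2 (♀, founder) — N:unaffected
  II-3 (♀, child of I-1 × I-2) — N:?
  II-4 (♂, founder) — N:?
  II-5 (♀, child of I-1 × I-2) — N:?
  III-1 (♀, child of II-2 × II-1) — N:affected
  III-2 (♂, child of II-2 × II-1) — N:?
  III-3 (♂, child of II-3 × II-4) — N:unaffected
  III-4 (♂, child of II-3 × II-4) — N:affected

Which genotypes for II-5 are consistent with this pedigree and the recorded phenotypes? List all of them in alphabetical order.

II-5 ∈ {X^NX^N, X^NX^n}

N/I-1 ? ·: X^NX^n|X^nX^n
N/I-2 un ·: X^NY
N/II-1 ? I-1×I-2: X^nY
N/II-2 un ·: X^NX^n
N/II-3 ? I-1×I-2: X^NX^n
N/II-4 ? ·: X^NY|X^nY
N/II-5 ? I-1×I-2: X^NX^N|X^NX^n
N/III-1 aff II-2×II-1: X^nX^n
N/III-2 ? II-2×II-1: X^NY|X^nY
N/III-3 un II-3×II-4: X^NY
N/III-4 aff II-3×II-4: X^nY
⇒ N over [I-1,I-2,II-1,II-2,II-3,II-4,II-5,III-1,III-2,III-3,III-4]: 12 consistent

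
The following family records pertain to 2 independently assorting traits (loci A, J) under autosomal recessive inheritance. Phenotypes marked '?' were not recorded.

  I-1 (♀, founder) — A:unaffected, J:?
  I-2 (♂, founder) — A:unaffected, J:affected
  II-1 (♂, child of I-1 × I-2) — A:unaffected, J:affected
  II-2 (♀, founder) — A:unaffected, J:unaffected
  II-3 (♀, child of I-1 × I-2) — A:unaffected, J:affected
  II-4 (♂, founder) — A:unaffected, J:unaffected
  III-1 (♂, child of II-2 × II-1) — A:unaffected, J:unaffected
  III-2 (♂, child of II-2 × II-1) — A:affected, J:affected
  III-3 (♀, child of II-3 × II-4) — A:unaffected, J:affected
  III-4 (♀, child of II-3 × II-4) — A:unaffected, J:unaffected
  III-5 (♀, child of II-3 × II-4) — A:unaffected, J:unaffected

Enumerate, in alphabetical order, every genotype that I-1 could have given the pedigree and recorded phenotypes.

I-1 ∈ {AA Jj, AA jj, Aa Jj, Aa jj}

A/I-1 un ·: AA|Aa
A/I-2 un ·: AA|Aa
A/II-1 un I-1×I-2: Aa
A/II-2 un ·: Aa
A/II-3 un I-1×I-2: AA|Aa
A/II-4 un ·: AA|Aa
A/III-1 un II-2×II-1: AA|Aa
A/III-2 aff II-2×II-1: aa
A/III-3 un II-3×II-4: AA|Aa
A/III-4 un II-3×II-4: AA|Aa
A/III-5 un II-3×II-4: AA|Aa
⇒ A over [I-1,I-2,II-1,II-2,II-3,II-4,III-1,III-2,III-3,III-4,III-5]: 150 consistent
J/I-1 ? ·: Jj|jj
J/I-2 aff ·: jj
J/II-1 aff I-1×I-2: jj
J/II-2 un ·: Jj
J/II-3 aff I-1×I-2: jj
J/II-4 un ·: Jj
J/III-1 un II-2×II-1: Jj
J/III-2 aff II-2×II-1: jj
J/III-3 aff II-3×II-4: jj
J/III-4 un II-3×II-4: Jj
J/III-5 un II-3×II-4: Jj
⇒ J over [I-1,I-2,II-1,II-2,II-3,II-4,III-1,III-2,III-3,III-4,III-5]: 2 consistent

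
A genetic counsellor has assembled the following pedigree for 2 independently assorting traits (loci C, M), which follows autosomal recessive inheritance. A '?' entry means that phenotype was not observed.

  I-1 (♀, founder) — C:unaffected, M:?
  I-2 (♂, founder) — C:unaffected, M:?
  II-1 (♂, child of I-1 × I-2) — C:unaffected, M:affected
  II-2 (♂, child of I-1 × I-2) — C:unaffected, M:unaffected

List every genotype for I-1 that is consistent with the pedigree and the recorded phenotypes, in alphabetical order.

I-1 ∈ {CC Mm, CC mm, Cc Mm, Cc mm}

C/I-1 un ·: CC|Cc
C/I-2 un ·: CC|Cc
C/II-1 un I-1×I-2: CC|Cc
C/II-2 un I-1×I-2: CC|Cc
⇒ C over [I-1,I-2,II-1,II-2]: 13 consistent
M/I-1 ? ·: Mm|mm
M/I-2 ? ·: Mm|mm
M/II-1 aff I-1×I-2: mm
M/II-2 un I-1×I-2: MM|Mm
⇒ M over [I-1,I-2,II-1,II-2]: 4 consistent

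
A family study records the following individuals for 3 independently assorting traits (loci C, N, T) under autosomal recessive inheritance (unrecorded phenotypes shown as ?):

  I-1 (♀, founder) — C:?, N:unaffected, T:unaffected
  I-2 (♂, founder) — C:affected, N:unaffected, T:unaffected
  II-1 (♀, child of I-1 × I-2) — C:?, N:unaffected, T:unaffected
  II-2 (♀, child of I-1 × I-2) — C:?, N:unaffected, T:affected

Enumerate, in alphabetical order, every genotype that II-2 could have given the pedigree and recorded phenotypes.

II-2 ∈ {Cc NN tt, Cc Nn tt, cc NN tt, cc Nn tt}

C/I-1 ? ·: CC|Cc|cc
C/I-2 aff ·: cc
C/II-1 ? I-1×I-2: Cc|cc
C/II-2 ? I-1×I-2: Cc|cc
⇒ C over [I-1,I-2,II-1,II-2]: 6 consistent
N/I-1 un ·: NN|Nn
N/I-2 un ·: NN|Nn
N/II-1 un I-1×I-2: NN|Nn
N/II-2 un I-1×I-2: NN|Nn
⇒ N over [I-1,I-2,II-1,II-2]: 13 consistent
T/I-1 un ·: Tt
T/I-2 un ·: Tt
T/II-1 un I-1×I-2: TT|Tt
T/II-2 aff I-1×I-2: tt
⇒ T over [I-1,I-2,II-1,II-2]: 2 consistent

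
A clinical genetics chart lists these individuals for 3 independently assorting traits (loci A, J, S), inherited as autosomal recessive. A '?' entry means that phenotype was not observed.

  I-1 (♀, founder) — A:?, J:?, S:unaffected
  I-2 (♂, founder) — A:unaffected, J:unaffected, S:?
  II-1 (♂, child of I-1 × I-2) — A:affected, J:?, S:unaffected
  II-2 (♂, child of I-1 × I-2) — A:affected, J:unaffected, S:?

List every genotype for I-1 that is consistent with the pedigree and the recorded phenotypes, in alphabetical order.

A/I-1 ? ·: Aa|aa
A/I-2 un ·: Aa
A/II-1 aff I-1×I-2: aa
A/II-2 aff I-1×I-2: aa
⇒ A over [I-1,I-2,II-1,II-2]: 2 consistent
J/I-1 ? ·: JJ|Jj|jj
J/I-2 un ·: JJ|Jj
J/II-1 ? I-1×I-2: JJ|Jj|jj
J/II-2 un I-1×I-2: JJ|Jj
⇒ J over [I-1,I-2,II-1,II-2]: 18 consistent
S/I-1 un ·: SS|Ss
S/I-2 ? ·: SS|Ss|ss
S/II-1 un I-1×I-2: SS|Ss
S/II-2 ? I-1×I-2: SS|Ss|ss
⇒ S over [I-1,I-2,II-1,II-2]: 18 consistent

I-1 ∈ {Aa JJ SS, Aa JJ Ss, Aa Jj SS, Aa Jj Ss, Aa jj SS, Aa jj Ss, aa JJ SS, aa JJ Ss, aa Jj SS, aa Jj Ss, aa jj SS, aa jj Ss}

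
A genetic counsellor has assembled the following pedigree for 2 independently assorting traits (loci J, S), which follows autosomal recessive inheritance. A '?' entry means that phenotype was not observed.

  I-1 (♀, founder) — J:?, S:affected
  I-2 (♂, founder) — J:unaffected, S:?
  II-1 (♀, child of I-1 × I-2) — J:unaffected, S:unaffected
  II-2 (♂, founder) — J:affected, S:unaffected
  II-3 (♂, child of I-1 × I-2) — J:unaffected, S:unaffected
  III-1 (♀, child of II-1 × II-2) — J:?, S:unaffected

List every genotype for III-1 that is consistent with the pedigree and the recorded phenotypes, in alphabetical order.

III-1 ∈ {Jj SS, Jj Ss, jj SS, jj Ss}

J/I-1 ? ·: JJ|Jj|jj
J/I-2 un ·: JJ|Jj
J/II-1 un I-1×I-2: JJ|Jj
J/II-2 aff ·: jj
J/II-3 un I-1×I-2: JJ|Jj
J/III-1 ? II-1×II-2: Jj|jj
⇒ J over [I-1,I-2,II-1,II-2,II-3,III-1]: 23 consistent
S/I-1 aff ·: ss
S/I-2 ? ·: SS|Ss
S/II-1 un I-1×I-2: Ss
S/II-2 un ·: SS|Ss
S/II-3 un I-1×I-2: Ss
S/III-1 un II-1×II-2: SS|Ss
⇒ S over [I-1,I-2,II-1,II-2,II-3,III-1]: 8 consistent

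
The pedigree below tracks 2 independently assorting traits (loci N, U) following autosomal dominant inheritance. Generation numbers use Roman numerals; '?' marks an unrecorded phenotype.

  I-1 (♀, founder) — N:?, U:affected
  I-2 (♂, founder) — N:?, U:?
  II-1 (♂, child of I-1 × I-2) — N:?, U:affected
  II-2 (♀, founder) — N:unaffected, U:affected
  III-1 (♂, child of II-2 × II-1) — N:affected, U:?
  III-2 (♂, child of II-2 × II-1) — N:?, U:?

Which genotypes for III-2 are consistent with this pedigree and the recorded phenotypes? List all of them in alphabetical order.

III-2 ∈ {Nn UU, Nn Uu, Nn uu, nn UU, nn Uu, nn uu}

N/I-1 ? ·: nn|Nn|NN
N/I-2 ? ·: nn|Nn|NN
N/II-1 ? I-1×I-2: Nn|NN
N/II-2 un ·: nn
N/III-1 aff II-2×II-1: Nn
N/III-2 ? II-2×II-1: nn|Nn
⇒ N over [I-1,I-2,II-1,II-2,III-1,III-2]: 18 consistent
U/I-1 aff ·: Uu|UU
U/I-2 ? ·: uu|Uu|UU
U/II-1 aff I-1×I-2: Uu|UU
U/II-2 aff ·: Uu|UU
U/III-1 ? II-2×II-1: uu|Uu|UU
U/III-2 ? II-2×II-1: uu|Uu|UU
⇒ U over [I-1,I-2,II-1,II-2,III-1,III-2]: 85 consistent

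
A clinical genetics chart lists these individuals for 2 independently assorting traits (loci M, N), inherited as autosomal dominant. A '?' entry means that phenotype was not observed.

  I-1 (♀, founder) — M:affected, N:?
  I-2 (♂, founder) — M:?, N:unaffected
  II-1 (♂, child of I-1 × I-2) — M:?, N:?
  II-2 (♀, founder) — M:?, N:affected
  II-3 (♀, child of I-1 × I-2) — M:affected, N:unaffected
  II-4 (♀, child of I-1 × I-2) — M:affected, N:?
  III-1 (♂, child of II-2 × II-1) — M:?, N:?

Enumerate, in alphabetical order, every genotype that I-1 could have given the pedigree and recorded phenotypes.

I-1 ∈ {MM Nn, MM nn, Mm Nn, Mm nn}

M/I-1 aff ·: Mm|MM
M/I-2 ? ·: mm|Mm|MM
M/II-1 ? I-1×I-2: mm|Mm|MM
M/II-2 ? ·: mm|Mm|MM
M/II-3 aff I-1×I-2: Mm|MM
M/II-4 aff I-1×I-2: Mm|MM
M/III-1 ? II-2×II-1: mm|Mm|MM
⇒ M over [I-1,I-2,II-1,II-2,II-3,II-4,III-1]: 170 consistent
N/I-1 ? ·: nn|Nn
N/I-2 un ·: nn
N/II-1 ? I-1×I-2: nn|Nn
N/II-2 aff ·: Nn|NN
N/II-3 un I-1×I-2: nn
N/II-4 ? I-1×I-2: nn|Nn
N/III-1 ? II-2×II-1: nn|Nn|NN
⇒ N over [I-1,I-2,II-1,II-2,II-3,II-4,III-1]: 19 consistent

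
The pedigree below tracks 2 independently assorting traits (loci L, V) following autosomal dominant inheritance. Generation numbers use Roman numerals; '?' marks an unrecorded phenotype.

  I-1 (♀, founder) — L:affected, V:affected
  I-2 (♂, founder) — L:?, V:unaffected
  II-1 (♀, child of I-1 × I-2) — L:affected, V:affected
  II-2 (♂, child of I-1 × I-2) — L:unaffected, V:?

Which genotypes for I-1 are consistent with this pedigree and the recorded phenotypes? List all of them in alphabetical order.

L/I-1 aff ·: Ll
L/I-2 ? ·: ll|Ll
L/II-1 aff I-1×I-2: Ll|LL
L/II-2 un I-1×I-2: ll
⇒ L over [I-1,I-2,II-1,II-2]: 3 consistent
V/I-1 aff ·: Vv|VV
V/I-2 un ·: vv
V/II-1 aff I-1×I-2: Vv
V/II-2 ? I-1×I-2: vv|Vv
⇒ V over [I-1,I-2,II-1,II-2]: 3 consistent

I-1 ∈ {Ll VV, Ll Vv}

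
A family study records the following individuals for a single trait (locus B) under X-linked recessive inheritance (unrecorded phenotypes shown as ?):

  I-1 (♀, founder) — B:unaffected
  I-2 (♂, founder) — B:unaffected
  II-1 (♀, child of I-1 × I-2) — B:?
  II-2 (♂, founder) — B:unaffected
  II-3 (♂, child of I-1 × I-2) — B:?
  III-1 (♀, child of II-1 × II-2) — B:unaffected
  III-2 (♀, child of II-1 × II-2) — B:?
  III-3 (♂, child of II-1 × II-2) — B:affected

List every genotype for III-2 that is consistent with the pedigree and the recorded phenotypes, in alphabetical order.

III-2 ∈ {X^BX^B, X^BX^b}

B/I-1 un ·: X^BX^b
B/I-2 un ·: X^BY
B/II-1 ? I-1×I-2: X^BX^b
B/II-2 un ·: X^BY
B/II-3 ? I-1×I-2: X^BY|X^bY
B/III-1 un II-1×II-2: X^BX^B|X^BX^b
B/III-2 ? II-1×II-2: X^BX^B|X^BX^b
B/III-3 aff II-1×II-2: X^bY
⇒ B over [I-1,I-2,II-1,II-2,II-3,III-1,III-2,III-3]: 8 consistent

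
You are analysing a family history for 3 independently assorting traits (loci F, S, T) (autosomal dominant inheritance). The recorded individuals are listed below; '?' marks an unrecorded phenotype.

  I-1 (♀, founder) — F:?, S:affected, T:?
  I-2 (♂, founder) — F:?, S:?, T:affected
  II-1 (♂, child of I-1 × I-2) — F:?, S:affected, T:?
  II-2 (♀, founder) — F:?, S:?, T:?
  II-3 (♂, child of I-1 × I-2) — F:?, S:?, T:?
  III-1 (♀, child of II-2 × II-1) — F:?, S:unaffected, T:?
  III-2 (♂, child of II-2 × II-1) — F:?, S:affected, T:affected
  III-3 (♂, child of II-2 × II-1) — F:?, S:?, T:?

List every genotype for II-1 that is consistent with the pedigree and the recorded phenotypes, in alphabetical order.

F/I-1 ? ·: ff|Ff|FF
F/I-2 ? ·: ff|Ff|FF
F/II-1 ? I-1×I-2: ff|Ff|FF
F/II-2 ? ·: ff|Ff|FF
F/II-3 ? I-1×I-2: ff|Ff|FF
F/III-1 ? II-2×II-1: ff|Ff|FF
F/III-2 ? II-2×II-1: ff|Ff|FF
F/III-3 ? II-2×II-1: ff|Ff|FF
⇒ F over [I-1,I-2,II-1,II-2,II-3,III-1,III-2,III-3]: 719 consistent
S/I-1 aff ·: Ss|SS
S/I-2 ? ·: ss|Ss|SS
S/II-1 aff I-1×I-2: Ss
S/II-2 ? ·: ss|Ss
S/II-3 ? I-1×I-2: ss|Ss|SS
S/III-1 un II-2×II-1: ss
S/III-2 aff II-2×II-1: Ss|SS
S/III-3 ? II-2×II-1: ss|Ss|SS
⇒ S over [I-1,I-2,II-1,II-2,II-3,III-1,III-2,III-3]: 80 consistent
T/I-1 ? ·: tt|Tt|TT
T/I-2 aff ·: Tt|TT
T/II-1 ? I-1×I-2: tt|Tt|TT
T/II-2 ? ·: tt|Tt|TT
T/II-3 ? I-1×I-2: tt|Tt|TT
T/III-1 ? II-2×II-1: tt|Tt|TT
T/III-2 aff II-2×II-1: Tt|TT
T/III-3 ? II-2×II-1: tt|Tt|TT
⇒ T over [I-1,I-2,II-1,II-2,II-3,III-1,III-2,III-3]: 405 consistent

II-1 ∈ {FF Ss TT, FF Ss Tt, FF Ss tt, Ff Ss TT, Ff Ss Tt, Ff Ss tt, ff Ss TT, ff Ss Tt, ff Ss tt}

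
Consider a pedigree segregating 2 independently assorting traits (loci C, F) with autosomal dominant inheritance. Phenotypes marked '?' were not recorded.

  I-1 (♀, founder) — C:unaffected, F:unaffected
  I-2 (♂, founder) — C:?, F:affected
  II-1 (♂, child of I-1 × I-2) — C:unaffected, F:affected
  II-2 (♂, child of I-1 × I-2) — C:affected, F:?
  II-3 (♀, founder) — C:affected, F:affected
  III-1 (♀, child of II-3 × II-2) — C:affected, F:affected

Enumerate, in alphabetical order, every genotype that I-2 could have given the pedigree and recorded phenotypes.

C/I-1 un ·: cc
C/I-2 ? ·: Cc
C/II-1 un I-1×I-2: cc
C/II-2 aff I-1×I-2: Cc
C/II-3 aff ·: Cc|CC
C/III-1 aff II-3×II-2: Cc|CC
⇒ C over [I-1,I-2,II-1,II-2,II-3,III-1]: 4 consistent
F/I-1 un ·: ff
F/I-2 aff ·: Ff|FF
F/II-1 aff I-1×I-2: Ff
F/II-2 ? I-1×I-2: ff|Ff
F/II-3 aff ·: Ff|FF
F/III-1 aff II-3×II-2: Ff|FF
⇒ F over [I-1,I-2,II-1,II-2,II-3,III-1]: 10 consistent

I-2 ∈ {Cc FF, Cc Ff}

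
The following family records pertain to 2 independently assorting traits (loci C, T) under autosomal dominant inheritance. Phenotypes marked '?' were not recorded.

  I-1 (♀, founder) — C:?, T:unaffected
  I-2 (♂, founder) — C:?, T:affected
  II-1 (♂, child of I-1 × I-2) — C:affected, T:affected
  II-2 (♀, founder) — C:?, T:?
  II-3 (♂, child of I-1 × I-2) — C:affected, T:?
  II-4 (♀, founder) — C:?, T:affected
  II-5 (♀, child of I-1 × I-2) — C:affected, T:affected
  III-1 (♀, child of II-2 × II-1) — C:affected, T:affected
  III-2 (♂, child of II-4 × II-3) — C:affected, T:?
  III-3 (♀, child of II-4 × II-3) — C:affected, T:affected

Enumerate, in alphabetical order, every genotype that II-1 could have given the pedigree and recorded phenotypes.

II-1 ∈ {CC Tt, Cc Tt}

C/I-1 ? ·: cc|Cc|CC
C/I-2 ? ·: cc|Cc|CC
C/II-1 aff I-1×I-2: Cc|CC
C/II-2 ? ·: cc|Cc|CC
C/II-3 aff I-1×I-2: Cc|CC
C/II-4 ? ·: cc|Cc|CC
C/II-5 aff I-1×I-2: Cc|CC
C/III-1 aff II-2×II-1: Cc|CC
C/III-2 aff II-4×II-3: Cc|CC
C/III-3 aff II-4×II-3: Cc|CC
⇒ C over [I-1,I-2,II-1,II-2,II-3,II-4,II-5,III-1,III-2,III-3]: 1014 consistent
T/I-1 un ·: tt
T/I-2 aff ·: Tt|TT
T/II-1 aff I-1×I-2: Tt
T/II-2 ? ·: tt|Tt|TT
T/II-3 ? I-1×I-2: tt|Tt
T/II-4 aff ·: Tt|TT
T/II-5 aff I-1×I-2: Tt
T/III-1 aff II-2×II-1: Tt|TT
T/III-2 ? II-4×II-3: tt|Tt|TT
T/III-3 aff II-4×II-3: Tt|TT
⇒ T over [I-1,I-2,II-1,II-2,II-3,II-4,II-5,III-1,III-2,III-3]: 115 consistent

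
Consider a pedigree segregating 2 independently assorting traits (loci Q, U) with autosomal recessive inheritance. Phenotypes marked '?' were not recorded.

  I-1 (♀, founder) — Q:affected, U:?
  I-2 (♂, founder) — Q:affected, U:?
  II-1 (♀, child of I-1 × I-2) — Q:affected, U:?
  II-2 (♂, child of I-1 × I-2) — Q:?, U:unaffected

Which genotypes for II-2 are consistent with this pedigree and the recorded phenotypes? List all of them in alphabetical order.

II-2 ∈ {qq UU, qq Uu}

Q/I-1 aff ·: qq
Q/I-2 aff ·: qq
Q/II-1 aff I-1×I-2: qq
Q/II-2 ? I-1×I-2: qq
⇒ Q over [I-1,I-2,II-1,II-2]: 1 consistent
U/I-1 ? ·: UU|Uu|uu
U/I-2 ? ·: UU|Uu|uu
U/II-1 ? I-1×I-2: UU|Uu|uu
U/II-2 un I-1×I-2: UU|Uu
⇒ U over [I-1,I-2,II-1,II-2]: 21 consistent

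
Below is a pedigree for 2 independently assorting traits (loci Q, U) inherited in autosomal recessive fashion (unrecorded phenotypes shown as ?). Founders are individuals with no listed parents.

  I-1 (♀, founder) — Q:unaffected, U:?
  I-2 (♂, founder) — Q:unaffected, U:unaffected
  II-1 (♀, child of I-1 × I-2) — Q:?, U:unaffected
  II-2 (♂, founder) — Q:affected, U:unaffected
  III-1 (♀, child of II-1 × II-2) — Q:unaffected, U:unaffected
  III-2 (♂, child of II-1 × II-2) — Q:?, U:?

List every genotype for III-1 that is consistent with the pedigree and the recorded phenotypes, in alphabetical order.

Q/I-1 un ·: QQ|Qq
Q/I-2 un ·: QQ|Qq
Q/II-1 ? I-1×I-2: QQ|Qq
Q/II-2 aff ·: qq
Q/III-1 un II-1×II-2: Qq
Q/III-2 ? II-1×II-2: Qq|qq
⇒ Q over [I-1,I-2,II-1,II-2,III-1,III-2]: 10 consistent
U/I-1 ? ·: UU|Uu|uu
U/I-2 un ·: UU|Uu
U/II-1 un I-1×I-2: UU|Uu
U/II-2 un ·: UU|Uu
U/III-1 un II-1×II-2: UU|Uu
U/III-2 ? II-1×II-2: UU|Uu|uu
⇒ U over [I-1,I-2,II-1,II-2,III-1,III-2]: 70 consistent

III-1 ∈ {Qq UU, Qq Uu}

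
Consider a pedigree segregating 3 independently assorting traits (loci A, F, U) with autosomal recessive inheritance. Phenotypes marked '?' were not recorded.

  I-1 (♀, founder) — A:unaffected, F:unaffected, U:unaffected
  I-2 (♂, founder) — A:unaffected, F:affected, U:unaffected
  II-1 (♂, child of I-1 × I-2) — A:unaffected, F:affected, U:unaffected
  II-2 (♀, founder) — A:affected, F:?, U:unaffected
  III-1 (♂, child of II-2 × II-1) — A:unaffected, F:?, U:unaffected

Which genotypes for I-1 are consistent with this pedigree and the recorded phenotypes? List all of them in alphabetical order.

A/I-1 un ·: AA|Aa
A/I-2 un ·: AA|Aa
A/II-1 un I-1×I-2: AA|Aa
A/II-2 aff ·: aa
A/III-1 un II-2×II-1: Aa
⇒ A over [I-1,I-2,II-1,II-2,III-1]: 7 consistent
F/I-1 un ·: Ff
F/I-2 aff ·: ff
F/II-1 aff I-1×I-2: ff
F/II-2 ? ·: FF|Ff|ff
F/III-1 ? II-2×II-1: Ff|ff
⇒ F over [I-1,I-2,II-1,II-2,III-1]: 4 consistent
U/I-1 un ·: UU|Uu
U/I-2 un ·: UU|Uu
U/II-1 un I-1×I-2: UU|Uu
U/II-2 un ·: UU|Uu
U/III-1 un II-2×II-1: UU|Uu
⇒ U over [I-1,I-2,II-1,II-2,III-1]: 24 consistent

I-1 ∈ {AA Ff UU, AA Ff Uu, Aa Ff UU, Aa Ff Uu}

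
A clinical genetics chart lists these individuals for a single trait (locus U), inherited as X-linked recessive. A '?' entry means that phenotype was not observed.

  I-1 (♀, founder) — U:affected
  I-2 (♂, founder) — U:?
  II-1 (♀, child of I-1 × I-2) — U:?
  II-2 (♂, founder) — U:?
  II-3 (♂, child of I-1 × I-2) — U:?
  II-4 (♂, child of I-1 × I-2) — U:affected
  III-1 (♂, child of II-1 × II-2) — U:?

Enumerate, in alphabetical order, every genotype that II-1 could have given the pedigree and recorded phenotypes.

II-1 ∈ {X^UX^u, X^uX^u}

U/I-1 aff ·: X^uX^u
U/I-2 ? ·: X^UY|X^uY
U/II-1 ? I-1×I-2: X^UX^u|X^uX^u
U/II-2 ? ·: X^UY|X^uY
U/II-3 ? I-1×I-2: X^uY
U/II-4 aff I-1×I-2: X^uY
U/III-1 ? II-1×II-2: X^UY|X^uY
⇒ U over [I-1,I-2,II-1,II-2,II-3,II-4,III-1]: 6 consistent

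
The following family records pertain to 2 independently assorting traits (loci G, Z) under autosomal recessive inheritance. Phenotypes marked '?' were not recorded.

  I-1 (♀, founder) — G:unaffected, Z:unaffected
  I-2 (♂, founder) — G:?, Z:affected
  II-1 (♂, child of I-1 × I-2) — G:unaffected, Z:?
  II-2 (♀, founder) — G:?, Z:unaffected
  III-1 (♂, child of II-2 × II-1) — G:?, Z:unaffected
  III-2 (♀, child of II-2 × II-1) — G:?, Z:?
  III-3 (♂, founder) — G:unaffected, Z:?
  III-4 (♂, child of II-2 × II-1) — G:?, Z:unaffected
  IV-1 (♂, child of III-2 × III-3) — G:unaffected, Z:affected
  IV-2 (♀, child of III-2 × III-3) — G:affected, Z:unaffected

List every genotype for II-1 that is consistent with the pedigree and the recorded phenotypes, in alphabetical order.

G/I-1 un ·: GG|Gg
G/I-2 ? ·: GG|Gg|gg
G/II-1 un I-1×I-2: GG|Gg
G/II-2 ? ·: GG|Gg|gg
G/III-1 ? II-2×II-1: GG|Gg|gg
G/III-2 ? II-2×II-1: Gg|gg
G/III-3 un ·: Gg
G/III-4 ? II-2×II-1: GG|Gg|gg
G/IV-1 un III-2×III-3: GG|Gg
G/IV-2 aff III-2×III-3: gg
⇒ G over [I-1,I-2,II-1,II-2,III-1,III-2,III-3,III-4,IV-1,IV-2]: 275 consistent
Z/I-1 un ·: ZZ|Zz
Z/I-2 aff ·: zz
Z/II-1 ? I-1×I-2: Zz|zz
Z/II-2 un ·: ZZ|Zz
Z/III-1 un II-2×II-1: ZZ|Zz
Z/III-2 ? II-2×II-1: Zz|zz
Z/III-3 ? ·: Zz|zz
Z/III-4 un II-2×II-1: ZZ|Zz
Z/IV-1 aff III-2×III-3: zz
Z/IV-2 un III-2×III-3: ZZ|Zz
⇒ Z over [I-1,I-2,II-1,II-2,III-1,III-2,III-3,III-4,IV-1,IV-2]: 63 consistent

II-1 ∈ {GG Zz, GG zz, Gg Zz, Gg zz}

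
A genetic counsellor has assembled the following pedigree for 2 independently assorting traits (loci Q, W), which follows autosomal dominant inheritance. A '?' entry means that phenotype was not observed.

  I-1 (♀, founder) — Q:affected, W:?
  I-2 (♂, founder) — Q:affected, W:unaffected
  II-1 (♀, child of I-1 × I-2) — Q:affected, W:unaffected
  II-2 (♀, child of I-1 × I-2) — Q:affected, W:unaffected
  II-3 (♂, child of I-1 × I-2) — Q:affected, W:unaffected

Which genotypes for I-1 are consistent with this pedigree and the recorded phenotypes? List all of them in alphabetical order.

I-1 ∈ {QQ Ww, QQ ww, Qq Ww, Qq ww}

Q/I-1 aff ·: Qq|QQ
Q/I-2 aff ·: Qq|QQ
Q/II-1 aff I-1×I-2: Qq|QQ
Q/II-2 aff I-1×I-2: Qq|QQ
Q/II-3 aff I-1×I-2: Qq|QQ
⇒ Q over [I-1,I-2,II-1,II-2,II-3]: 25 consistent
W/I-1 ? ·: ww|Ww
W/I-2 un ·: ww
W/II-1 un I-1×I-2: ww
W/II-2 un I-1×I-2: ww
W/II-3 un I-1×I-2: ww
⇒ W over [I-1,I-2,II-1,II-2,II-3]: 2 consistent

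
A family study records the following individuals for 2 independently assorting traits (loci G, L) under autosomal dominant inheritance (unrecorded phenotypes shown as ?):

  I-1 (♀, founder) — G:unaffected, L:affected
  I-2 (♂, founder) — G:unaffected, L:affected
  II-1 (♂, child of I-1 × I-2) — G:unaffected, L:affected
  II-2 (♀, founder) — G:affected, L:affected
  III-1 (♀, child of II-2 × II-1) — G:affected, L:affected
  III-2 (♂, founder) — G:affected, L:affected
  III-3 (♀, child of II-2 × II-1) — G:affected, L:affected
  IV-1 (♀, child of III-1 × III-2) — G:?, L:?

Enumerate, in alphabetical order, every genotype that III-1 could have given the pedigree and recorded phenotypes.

G/I-1 un ·: gg
G/I-2 un ·: gg
G/II-1 un I-1×I-2: gg
G/II-2 aff ·: Gg|GG
G/III-1 aff II-2×II-1: Gg
G/III-2 aff ·: Gg|GG
G/III-3 aff II-2×II-1: Gg
G/IV-1 ? III-1×III-2: gg|Gg|GG
⇒ G over [I-1,I-2,II-1,II-2,III-1,III-2,III-3,IV-1]: 10 consistent
L/I-1 aff ·: Ll|LL
L/I-2 aff ·: Ll|LL
L/II-1 aff I-1×I-2: Ll|LL
L/II-2 aff ·: Ll|LL
L/III-1 aff II-2×II-1: Ll|LL
L/III-2 aff ·: Ll|LL
L/III-3 aff II-2×II-1: Ll|LL
L/IV-1 ? III-1×III-2: ll|Ll|LL
⇒ L over [I-1,I-2,II-1,II-2,III-1,III-2,III-3,IV-1]: 172 consistent

III-1 ∈ {Gg LL, Gg Ll}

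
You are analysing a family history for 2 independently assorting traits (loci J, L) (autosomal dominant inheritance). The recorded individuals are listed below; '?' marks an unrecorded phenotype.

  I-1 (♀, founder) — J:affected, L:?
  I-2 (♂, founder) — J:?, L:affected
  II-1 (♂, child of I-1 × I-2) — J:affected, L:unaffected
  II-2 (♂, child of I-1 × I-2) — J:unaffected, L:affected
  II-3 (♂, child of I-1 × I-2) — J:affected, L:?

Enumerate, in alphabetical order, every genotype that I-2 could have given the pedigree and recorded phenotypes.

I-2 ∈ {Jj Ll, jj Ll}

J/I-1 aff ·: Jj
J/I-2 ? ·: jj|Jj
J/II-1 aff I-1×I-2: Jj|JJ
J/II-2 un I-1×I-2: jj
J/II-3 aff I-1×I-2: Jj|JJ
⇒ J over [I-1,I-2,II-1,II-2,II-3]: 5 consistent
L/I-1 ? ·: ll|Ll
L/I-2 aff ·: Ll
L/II-1 un I-1×I-2: ll
L/II-2 aff I-1×I-2: Ll|LL
L/II-3 ? I-1×I-2: ll|Ll|LL
⇒ L over [I-1,I-2,II-1,II-2,II-3]: 8 consistent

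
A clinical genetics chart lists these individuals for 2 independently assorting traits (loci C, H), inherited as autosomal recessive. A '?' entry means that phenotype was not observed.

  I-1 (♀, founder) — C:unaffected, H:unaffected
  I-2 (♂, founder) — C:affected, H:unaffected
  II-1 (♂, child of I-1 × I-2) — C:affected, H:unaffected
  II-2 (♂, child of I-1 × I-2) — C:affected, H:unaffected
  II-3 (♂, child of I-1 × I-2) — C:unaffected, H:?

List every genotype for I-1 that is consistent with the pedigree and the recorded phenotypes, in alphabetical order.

I-1 ∈ {Cc HH, Cc Hh}

C/I-1 un ·: Cc
C/I-2 aff ·: cc
C/II-1 aff I-1×I-2: cc
C/II-2 aff I-1×I-2: cc
C/II-3 un I-1×I-2: Cc
⇒ C over [I-1,I-2,II-1,II-2,II-3]: 1 consistent
H/I-1 un ·: HH|Hh
H/I-2 un ·: HH|Hh
H/II-1 un I-1×I-2: HH|Hh
H/II-2 un I-1×I-2: HH|Hh
H/II-3 ? I-1×I-2: HH|Hh|hh
⇒ H over [I-1,I-2,II-1,II-2,II-3]: 29 consistent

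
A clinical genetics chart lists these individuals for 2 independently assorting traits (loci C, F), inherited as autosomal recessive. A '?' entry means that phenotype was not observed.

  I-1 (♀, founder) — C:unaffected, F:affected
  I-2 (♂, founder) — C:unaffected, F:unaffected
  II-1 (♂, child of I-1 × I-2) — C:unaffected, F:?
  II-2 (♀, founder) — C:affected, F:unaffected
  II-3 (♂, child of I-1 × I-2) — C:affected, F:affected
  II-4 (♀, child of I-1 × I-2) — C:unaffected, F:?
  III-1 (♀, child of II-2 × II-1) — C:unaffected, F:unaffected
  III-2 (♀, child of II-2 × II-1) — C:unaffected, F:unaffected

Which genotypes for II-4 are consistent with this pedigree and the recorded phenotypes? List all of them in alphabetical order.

C/I-1 un ·: Cc
C/I-2 un ·: Cc
C/II-1 un I-1×I-2: CC|Cc
C/II-2 aff ·: cc
C/II-3 aff I-1×I-2: cc
C/II-4 un I-1×I-2: CC|Cc
C/III-1 un II-2×II-1: Cc
C/III-2 un II-2×II-1: Cc
⇒ C over [I-1,I-2,II-1,II-2,II-3,II-4,III-1,III-2]: 4 consistent
F/I-1 aff ·: ff
F/I-2 un ·: Ff
F/II-1 ? I-1×I-2: Ff|ff
F/II-2 un ·: FF|Ff
F/II-3 aff I-1×I-2: ff
F/II-4 ? I-1×I-2: Ff|ff
F/III-1 un II-2×II-1: FF|Ff
F/III-2 un II-2×II-1: FF|Ff
⇒ F over [I-1,I-2,II-1,II-2,II-3,II-4,III-1,III-2]: 20 consistent

II-4 ∈ {CC Ff, CC ff, Cc Ff, Cc ff}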